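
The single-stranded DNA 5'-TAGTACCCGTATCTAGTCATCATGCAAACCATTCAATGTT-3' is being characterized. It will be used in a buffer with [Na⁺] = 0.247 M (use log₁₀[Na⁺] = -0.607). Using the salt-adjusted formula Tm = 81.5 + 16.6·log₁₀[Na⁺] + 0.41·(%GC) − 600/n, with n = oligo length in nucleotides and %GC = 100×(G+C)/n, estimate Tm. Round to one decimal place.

Length n = 40. Base counts: G=5, A=12, C=10, T=13
G+C = 15, so %GC = 15/40 × 100 = 37.5%
Salt term: 16.6 × (-0.607) = -10.076
GC term: 0.41 × 37.5 = 15.375; length term: −600/40 = −15
Tm = 81.5 + (-10.076) + 15.375 − 15 = 71.799 → 71.8°C

71.8°C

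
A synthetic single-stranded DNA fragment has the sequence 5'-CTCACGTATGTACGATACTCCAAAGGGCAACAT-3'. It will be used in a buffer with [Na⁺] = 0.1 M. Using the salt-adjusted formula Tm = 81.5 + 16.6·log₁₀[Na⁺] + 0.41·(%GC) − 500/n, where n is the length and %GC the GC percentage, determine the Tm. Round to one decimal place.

Length n = 33. Base counts: T=7, A=11, G=6, C=9
G+C = 15, so %GC = 15/33 × 100 = 45.455%
Salt term: 16.6 × (-1) = -16.6
GC term: 0.41 × 45.455 = 18.637; length term: −500/33 = −15.152
Tm = 81.5 + (-16.6) + 18.637 − 15.152 = 68.385 → 68.4°C

68.4°C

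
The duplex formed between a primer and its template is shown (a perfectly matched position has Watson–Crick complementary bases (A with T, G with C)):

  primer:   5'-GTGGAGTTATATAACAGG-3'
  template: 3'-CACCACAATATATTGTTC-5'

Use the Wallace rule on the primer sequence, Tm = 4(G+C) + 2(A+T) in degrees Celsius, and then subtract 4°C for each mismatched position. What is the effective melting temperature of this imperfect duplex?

42°C

Primer base counts: A=6, T=5, G=6, C=1 → A+T=11, G+C=7
Perfect-match Tm = 2(11) + 4(7) = 22 + 28 = 50°C
Mismatches (positions where the bases are not complementary): 2 (at positions 5, 17)
Effective Tm = 50 − 2×4 = 50 − 8 = 42°C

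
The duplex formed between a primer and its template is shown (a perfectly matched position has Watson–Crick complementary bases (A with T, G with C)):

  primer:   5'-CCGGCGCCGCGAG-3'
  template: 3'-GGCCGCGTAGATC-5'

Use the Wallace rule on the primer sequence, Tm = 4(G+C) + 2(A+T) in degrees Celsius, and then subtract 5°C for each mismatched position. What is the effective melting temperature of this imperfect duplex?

Primer base counts: A=1, T=0, G=6, C=6 → A+T=1, G+C=12
Perfect-match Tm = 2(1) + 4(12) = 2 + 48 = 50°C
Mismatches (positions where the bases are not complementary): 3 (at positions 8, 9, 11)
Effective Tm = 50 − 3×5 = 50 − 15 = 35°C

35°C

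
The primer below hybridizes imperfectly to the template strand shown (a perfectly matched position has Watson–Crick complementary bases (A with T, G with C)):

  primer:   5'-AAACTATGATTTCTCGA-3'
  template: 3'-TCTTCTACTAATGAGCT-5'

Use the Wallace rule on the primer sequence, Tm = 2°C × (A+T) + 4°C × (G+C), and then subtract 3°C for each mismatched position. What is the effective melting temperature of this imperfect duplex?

32°C

Primer base counts: A=6, T=6, G=2, C=3 → A+T=12, G+C=5
Perfect-match Tm = 2(12) + 4(5) = 24 + 20 = 44°C
Mismatches (positions where the bases are not complementary): 4 (at positions 2, 4, 5, 12)
Effective Tm = 44 − 4×3 = 44 − 12 = 32°C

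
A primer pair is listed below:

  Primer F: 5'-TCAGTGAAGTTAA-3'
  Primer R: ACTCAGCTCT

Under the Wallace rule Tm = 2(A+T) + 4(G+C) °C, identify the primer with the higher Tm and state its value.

Primer F: A+T=9, G+C=4 → Tm = 2(9)+4(4) = 34°C
Primer R: A+T=5, G+C=5 → Tm = 2(5)+4(5) = 30°C
34°C vs 30°C → primer F is higher.

Primer F, 34°C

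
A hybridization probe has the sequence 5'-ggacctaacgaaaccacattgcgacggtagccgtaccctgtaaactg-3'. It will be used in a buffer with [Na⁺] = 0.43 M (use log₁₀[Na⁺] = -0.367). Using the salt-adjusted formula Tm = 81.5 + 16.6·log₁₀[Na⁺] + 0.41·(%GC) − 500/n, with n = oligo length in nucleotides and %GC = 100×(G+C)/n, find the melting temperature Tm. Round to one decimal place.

86.6°C

Length n = 47. Scanning the sequence gives C=14, A=14, T=8, G=11.
G+C = 25, so %GC = 25/47 × 100 = 53.191%
Salt term: 16.6 × (-0.367) = -6.092
GC term: 0.41 × 53.191 = 21.808; length term: −500/47 = −10.638
Tm = 81.5 + (-6.092) + 21.808 − 10.638 = 86.578 → 86.6°C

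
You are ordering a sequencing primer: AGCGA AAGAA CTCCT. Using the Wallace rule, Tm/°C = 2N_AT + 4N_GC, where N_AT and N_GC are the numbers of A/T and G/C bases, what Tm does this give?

T=2, C=4, G=3, A=6
AT pairs contribute 8, GC pairs contribute 7.
Tm = 2(8) + 4(7) = 16 + 28 = 44°C

44°C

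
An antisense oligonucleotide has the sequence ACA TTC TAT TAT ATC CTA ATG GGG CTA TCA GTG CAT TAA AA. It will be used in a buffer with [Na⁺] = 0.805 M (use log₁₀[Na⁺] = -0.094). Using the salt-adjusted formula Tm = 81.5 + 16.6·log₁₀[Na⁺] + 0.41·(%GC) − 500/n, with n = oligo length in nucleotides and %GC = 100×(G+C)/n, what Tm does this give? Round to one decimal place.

80.7°C

Length n = 41. Base counts: A=14, T=14, G=6, C=7
G+C = 13, so %GC = 13/41 × 100 = 31.707%
Salt term: 16.6 × (-0.094) = -1.56
GC term: 0.41 × 31.707 = 13; length term: −500/41 = −12.195
Tm = 81.5 + (-1.56) + 13 − 12.195 = 80.745 → 80.7°C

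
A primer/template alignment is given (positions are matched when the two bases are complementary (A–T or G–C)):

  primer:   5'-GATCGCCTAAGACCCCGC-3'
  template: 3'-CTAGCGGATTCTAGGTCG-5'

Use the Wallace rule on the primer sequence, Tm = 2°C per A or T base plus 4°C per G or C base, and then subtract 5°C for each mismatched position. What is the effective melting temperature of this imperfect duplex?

Primer base counts: A=4, T=2, G=4, C=8 → A+T=6, G+C=12
Perfect-match Tm = 2(6) + 4(12) = 12 + 48 = 60°C
Mismatches (positions where the bases are not complementary): 2 (at positions 13, 16)
Effective Tm = 60 − 2×5 = 60 − 10 = 50°C

50°C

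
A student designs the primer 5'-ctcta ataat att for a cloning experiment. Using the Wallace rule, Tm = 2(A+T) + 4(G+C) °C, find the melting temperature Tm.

C=2, A=5, G=0, T=6
So N_AT = 11 and N_GC = 2.
Tm = 4·2 + 2·11 = 8 + 22 = 30°C

30°C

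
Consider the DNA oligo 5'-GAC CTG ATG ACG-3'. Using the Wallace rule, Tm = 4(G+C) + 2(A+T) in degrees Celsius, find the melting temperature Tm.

38°C

Base counts: G=4, T=2, C=3, A=3
A+T = 5, G+C = 7
Tm = 2×5 + 4×7 = 38°C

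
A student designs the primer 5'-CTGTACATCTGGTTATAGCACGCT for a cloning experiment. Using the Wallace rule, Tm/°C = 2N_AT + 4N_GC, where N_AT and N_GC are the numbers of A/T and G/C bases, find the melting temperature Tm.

70°C

Counting bases: A=5, G=5, T=8, C=6
So N_AT = 13 and N_GC = 11.
Tm = 2(13) + 4(11) = 26 + 44 = 70°C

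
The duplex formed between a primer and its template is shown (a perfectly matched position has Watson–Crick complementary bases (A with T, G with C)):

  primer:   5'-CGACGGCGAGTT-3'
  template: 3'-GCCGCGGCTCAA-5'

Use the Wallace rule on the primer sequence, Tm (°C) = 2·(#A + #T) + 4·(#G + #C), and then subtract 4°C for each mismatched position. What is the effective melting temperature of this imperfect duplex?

32°C

Primer base counts: A=2, T=2, G=5, C=3 → A+T=4, G+C=8
Perfect-match Tm = 2(4) + 4(8) = 8 + 32 = 40°C
Mismatches (positions where the bases are not complementary): 2 (at positions 3, 6)
Effective Tm = 40 − 2×4 = 40 − 8 = 32°C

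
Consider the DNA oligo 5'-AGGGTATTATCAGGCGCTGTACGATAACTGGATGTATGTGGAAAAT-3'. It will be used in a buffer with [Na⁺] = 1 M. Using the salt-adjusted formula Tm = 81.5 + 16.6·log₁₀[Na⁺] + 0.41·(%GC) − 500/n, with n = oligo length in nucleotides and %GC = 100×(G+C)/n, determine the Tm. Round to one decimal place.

Length n = 46. Scanning the sequence gives T=13, A=14, G=14, C=5.
G+C = 19, so %GC = 19/46 × 100 = 41.304%
Salt term: 16.6 × (0) = 0
GC term: 0.41 × 41.304 = 16.935; length term: −500/46 = −10.87
Tm = 81.5 + (0) + 16.935 − 10.87 = 87.565 → 87.6°C

87.6°C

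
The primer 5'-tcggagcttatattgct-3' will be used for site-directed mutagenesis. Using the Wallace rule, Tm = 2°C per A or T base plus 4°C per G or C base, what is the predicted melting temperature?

Counting bases: G=4, A=3, C=3, T=7
A+T = 10, G+C = 7
Tm = 4·7 + 2·10 = 28 + 20 = 48°C

48°C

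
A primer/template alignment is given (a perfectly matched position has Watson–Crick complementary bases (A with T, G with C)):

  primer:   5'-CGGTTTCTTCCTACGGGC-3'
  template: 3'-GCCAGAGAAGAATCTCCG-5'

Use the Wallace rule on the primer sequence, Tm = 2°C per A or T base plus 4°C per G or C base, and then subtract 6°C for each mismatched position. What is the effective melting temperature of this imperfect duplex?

Primer base counts: A=1, T=6, G=5, C=6 → A+T=7, G+C=11
Perfect-match Tm = 2(7) + 4(11) = 14 + 44 = 58°C
Mismatches (positions where the bases are not complementary): 4 (at positions 5, 11, 14, 15)
Effective Tm = 58 − 4×6 = 58 − 24 = 34°C

34°C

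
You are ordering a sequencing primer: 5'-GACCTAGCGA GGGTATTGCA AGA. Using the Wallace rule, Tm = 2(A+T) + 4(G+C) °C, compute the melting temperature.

70°C

Counting bases: C=4, G=8, T=4, A=7
So N_AT = 11 and N_GC = 12.
Tm = 2×11 + 4×12 = 70°C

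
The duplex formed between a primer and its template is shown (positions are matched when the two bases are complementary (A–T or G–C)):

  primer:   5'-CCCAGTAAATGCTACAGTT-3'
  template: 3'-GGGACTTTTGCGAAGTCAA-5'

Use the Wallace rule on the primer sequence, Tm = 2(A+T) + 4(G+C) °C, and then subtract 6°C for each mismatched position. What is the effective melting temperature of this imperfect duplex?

Primer base counts: A=6, T=5, G=3, C=5 → A+T=11, G+C=8
Perfect-match Tm = 2(11) + 4(8) = 22 + 32 = 54°C
Mismatches (positions where the bases are not complementary): 4 (at positions 4, 6, 10, 14)
Effective Tm = 54 − 4×6 = 54 − 24 = 30°C

30°C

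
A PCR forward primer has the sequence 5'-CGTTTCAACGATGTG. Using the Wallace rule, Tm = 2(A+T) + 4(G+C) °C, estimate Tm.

44°C

A=3, G=4, C=3, T=5
So N_AT = 8 and N_GC = 7.
Tm = 2×8 + 4×7 = 44°C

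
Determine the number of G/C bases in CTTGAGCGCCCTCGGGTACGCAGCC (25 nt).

18

Counting bases: C=10, T=4, A=3, G=8
Total G or C: 8 + 10 = 18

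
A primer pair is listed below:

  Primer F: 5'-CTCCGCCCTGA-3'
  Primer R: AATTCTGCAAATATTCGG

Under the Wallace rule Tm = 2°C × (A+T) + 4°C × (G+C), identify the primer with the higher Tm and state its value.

Primer F: A+T=3, G+C=8 → Tm = 2(3)+4(8) = 38°C
Primer R: A+T=12, G+C=6 → Tm = 2(12)+4(6) = 48°C
38°C vs 48°C → primer R is higher.

Primer R, 48°C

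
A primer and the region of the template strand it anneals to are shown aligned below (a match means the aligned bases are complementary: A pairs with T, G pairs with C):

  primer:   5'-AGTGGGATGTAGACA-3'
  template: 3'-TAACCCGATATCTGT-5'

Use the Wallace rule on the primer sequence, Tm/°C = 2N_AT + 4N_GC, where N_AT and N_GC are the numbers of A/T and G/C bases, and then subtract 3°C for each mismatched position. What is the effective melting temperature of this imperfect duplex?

Primer base counts: A=5, T=3, G=6, C=1 → A+T=8, G+C=7
Perfect-match Tm = 2(8) + 4(7) = 16 + 28 = 44°C
Mismatches (positions where the bases are not complementary): 3 (at positions 2, 7, 9)
Effective Tm = 44 − 3×3 = 44 − 9 = 35°C

35°C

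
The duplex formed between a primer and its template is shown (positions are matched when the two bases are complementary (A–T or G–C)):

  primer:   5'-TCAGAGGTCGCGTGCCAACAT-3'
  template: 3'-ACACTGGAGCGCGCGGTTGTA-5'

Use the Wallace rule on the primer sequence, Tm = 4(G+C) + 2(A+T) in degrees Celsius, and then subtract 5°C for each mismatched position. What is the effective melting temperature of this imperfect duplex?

41°C

Primer base counts: A=5, T=4, G=6, C=6 → A+T=9, G+C=12
Perfect-match Tm = 2(9) + 4(12) = 18 + 48 = 66°C
Mismatches (positions where the bases are not complementary): 5 (at positions 2, 3, 6, 7, 13)
Effective Tm = 66 − 5×5 = 66 − 25 = 41°C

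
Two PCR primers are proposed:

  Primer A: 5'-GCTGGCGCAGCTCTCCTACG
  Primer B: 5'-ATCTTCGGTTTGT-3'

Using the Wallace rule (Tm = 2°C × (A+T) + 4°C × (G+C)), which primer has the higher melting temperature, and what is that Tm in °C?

Primer A: A+T=6, G+C=14 → Tm = 2(6)+4(14) = 68°C
Primer B: A+T=8, G+C=5 → Tm = 2(8)+4(5) = 36°C
68°C vs 36°C → primer A is higher.

Primer A, 68°C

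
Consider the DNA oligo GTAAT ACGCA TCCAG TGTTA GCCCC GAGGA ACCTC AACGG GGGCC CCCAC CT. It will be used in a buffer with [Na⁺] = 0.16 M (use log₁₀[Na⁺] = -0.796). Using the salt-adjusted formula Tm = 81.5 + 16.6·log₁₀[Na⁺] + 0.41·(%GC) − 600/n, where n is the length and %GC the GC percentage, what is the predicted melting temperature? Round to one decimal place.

Length n = 52. Scanning the sequence gives G=13, A=12, C=19, T=8.
G+C = 32, so %GC = 32/52 × 100 = 61.538%
Salt term: 16.6 × (-0.796) = -13.214
GC term: 0.41 × 61.538 = 25.231; length term: −600/52 = −11.538
Tm = 81.5 + (-13.214) + 25.231 − 11.538 = 81.979 → 82.0°C

82.0°C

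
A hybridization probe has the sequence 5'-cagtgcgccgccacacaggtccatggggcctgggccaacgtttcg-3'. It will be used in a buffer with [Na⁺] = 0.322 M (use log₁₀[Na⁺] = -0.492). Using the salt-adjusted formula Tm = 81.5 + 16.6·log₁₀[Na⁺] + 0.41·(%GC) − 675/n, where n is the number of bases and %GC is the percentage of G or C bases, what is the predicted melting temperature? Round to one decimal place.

Length n = 45. Base counts: C=16, A=7, G=15, T=7
G+C = 31, so %GC = 31/45 × 100 = 68.889%
Salt term: 16.6 × (-0.492) = -8.167
GC term: 0.41 × 68.889 = 28.244; length term: −675/45 = −15
Tm = 81.5 + (-8.167) + 28.244 − 15 = 86.577 → 86.6°C

86.6°C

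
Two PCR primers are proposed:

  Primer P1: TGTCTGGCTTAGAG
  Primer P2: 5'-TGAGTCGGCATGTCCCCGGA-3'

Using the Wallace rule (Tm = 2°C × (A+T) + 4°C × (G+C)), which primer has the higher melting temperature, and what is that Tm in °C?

Primer P2, 66°C

Primer P1: A+T=7, G+C=7 → Tm = 2(7)+4(7) = 42°C
Primer P2: A+T=7, G+C=13 → Tm = 2(7)+4(13) = 66°C
42°C vs 66°C → primer P2 is higher.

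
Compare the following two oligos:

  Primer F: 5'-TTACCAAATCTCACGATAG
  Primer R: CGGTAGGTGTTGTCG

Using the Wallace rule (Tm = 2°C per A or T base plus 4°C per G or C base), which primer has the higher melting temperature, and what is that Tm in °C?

Primer F: A+T=12, G+C=7 → Tm = 2(12)+4(7) = 52°C
Primer R: A+T=6, G+C=9 → Tm = 2(6)+4(9) = 48°C
52°C vs 48°C → primer F is higher.

Primer F, 52°C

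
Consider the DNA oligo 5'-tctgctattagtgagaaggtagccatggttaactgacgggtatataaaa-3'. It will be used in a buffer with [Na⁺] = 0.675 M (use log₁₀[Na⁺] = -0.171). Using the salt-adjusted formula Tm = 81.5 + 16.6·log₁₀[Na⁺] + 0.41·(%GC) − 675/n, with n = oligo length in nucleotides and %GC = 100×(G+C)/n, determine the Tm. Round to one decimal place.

Length n = 49. Base counts: G=13, T=14, C=6, A=16
G+C = 19, so %GC = 19/49 × 100 = 38.776%
Salt term: 16.6 × (-0.171) = -2.839
GC term: 0.41 × 38.776 = 15.898; length term: −675/49 = −13.776
Tm = 81.5 + (-2.839) + 15.898 − 13.776 = 80.783 → 80.8°C

80.8°C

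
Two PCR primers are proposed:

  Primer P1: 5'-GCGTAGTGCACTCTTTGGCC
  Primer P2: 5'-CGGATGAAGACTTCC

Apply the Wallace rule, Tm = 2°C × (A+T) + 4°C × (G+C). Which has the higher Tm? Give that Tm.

Primer P1, 64°C

Primer P1: A+T=8, G+C=12 → Tm = 2(8)+4(12) = 64°C
Primer P2: A+T=7, G+C=8 → Tm = 2(7)+4(8) = 46°C
64°C vs 46°C → primer P1 is higher.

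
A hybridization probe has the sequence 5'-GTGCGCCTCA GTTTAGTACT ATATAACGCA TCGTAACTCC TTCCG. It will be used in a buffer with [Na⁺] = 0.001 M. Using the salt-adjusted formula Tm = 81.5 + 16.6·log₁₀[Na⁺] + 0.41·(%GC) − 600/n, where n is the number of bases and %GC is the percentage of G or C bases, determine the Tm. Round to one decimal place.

37.5°C

Length n = 45. Counting bases: C=13, G=8, A=10, T=14
G+C = 21, so %GC = 21/45 × 100 = 46.667%
Salt term: 16.6 × (-3) = -49.8
GC term: 0.41 × 46.667 = 19.133; length term: −600/45 = −13.333
Tm = 81.5 + (-49.8) + 19.133 − 13.333 = 37.5 → 37.5°C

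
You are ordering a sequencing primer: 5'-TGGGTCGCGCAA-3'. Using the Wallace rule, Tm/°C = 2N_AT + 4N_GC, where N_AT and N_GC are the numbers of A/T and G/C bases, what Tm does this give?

Base counts: T=2, G=5, C=3, A=2
So N_AT = 4 and N_GC = 8.
Tm = 2(4) + 4(8) = 8 + 32 = 40°C

40°C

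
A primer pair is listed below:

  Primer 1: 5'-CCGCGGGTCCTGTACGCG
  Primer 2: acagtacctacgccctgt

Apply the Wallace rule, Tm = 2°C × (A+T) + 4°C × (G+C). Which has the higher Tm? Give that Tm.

Primer 1: A+T=4, G+C=14 → Tm = 2(4)+4(14) = 64°C
Primer 2: A+T=8, G+C=10 → Tm = 2(8)+4(10) = 56°C
64°C vs 56°C → primer 1 is higher.

Primer 1, 64°C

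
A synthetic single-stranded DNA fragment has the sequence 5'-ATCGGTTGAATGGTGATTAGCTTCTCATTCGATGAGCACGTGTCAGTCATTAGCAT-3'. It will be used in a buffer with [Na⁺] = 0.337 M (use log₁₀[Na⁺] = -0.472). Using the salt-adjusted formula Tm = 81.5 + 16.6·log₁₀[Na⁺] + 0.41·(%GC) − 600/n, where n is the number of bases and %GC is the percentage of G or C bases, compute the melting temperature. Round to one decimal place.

Length n = 56. G=14, A=13, C=10, T=19
G+C = 24, so %GC = 24/56 × 100 = 42.857%
Salt term: 16.6 × (-0.472) = -7.835
GC term: 0.41 × 42.857 = 17.571; length term: −600/56 = −10.714
Tm = 81.5 + (-7.835) + 17.571 − 10.714 = 80.522 → 80.5°C

80.5°C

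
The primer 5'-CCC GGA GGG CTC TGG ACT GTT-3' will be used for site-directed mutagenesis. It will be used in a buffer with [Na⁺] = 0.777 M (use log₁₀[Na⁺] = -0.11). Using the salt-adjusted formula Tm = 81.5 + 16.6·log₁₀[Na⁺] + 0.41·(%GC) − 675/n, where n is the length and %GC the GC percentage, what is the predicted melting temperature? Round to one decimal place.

Length n = 21. Base counts: G=8, C=6, T=5, A=2
G+C = 14, so %GC = 14/21 × 100 = 66.667%
Salt term: 16.6 × (-0.11) = -1.826
GC term: 0.41 × 66.667 = 27.333; length term: −675/21 = −32.143
Tm = 81.5 + (-1.826) + 27.333 − 32.143 = 74.864 → 74.9°C

74.9°C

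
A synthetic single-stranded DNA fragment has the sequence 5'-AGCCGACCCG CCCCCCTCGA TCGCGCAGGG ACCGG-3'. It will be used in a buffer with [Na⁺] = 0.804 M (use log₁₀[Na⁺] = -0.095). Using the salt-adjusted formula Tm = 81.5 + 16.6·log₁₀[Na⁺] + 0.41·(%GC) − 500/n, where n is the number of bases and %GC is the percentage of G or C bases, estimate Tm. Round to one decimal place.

Length n = 35. Base counts: A=5, C=17, T=2, G=11
G+C = 28, so %GC = 28/35 × 100 = 80%
Salt term: 16.6 × (-0.095) = -1.577
GC term: 0.41 × 80 = 32.8; length term: −500/35 = −14.286
Tm = 81.5 + (-1.577) + 32.8 − 14.286 = 98.437 → 98.4°C

98.4°C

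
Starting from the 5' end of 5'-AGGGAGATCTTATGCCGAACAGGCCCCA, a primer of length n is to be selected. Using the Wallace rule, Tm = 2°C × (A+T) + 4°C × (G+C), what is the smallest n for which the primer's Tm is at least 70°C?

n = 23

First 22 bases: AGGGAGATCTTATGCCGAACAG → Tm = 66°C (< 70°C)
First 23 bases: AGGGAGATCTTATGCCGAACAGG → Tm = 70°C (≥ 70°C)
Since every base adds ≥2°C, Tm only increases with n, so the threshold is first crossed at n = 23.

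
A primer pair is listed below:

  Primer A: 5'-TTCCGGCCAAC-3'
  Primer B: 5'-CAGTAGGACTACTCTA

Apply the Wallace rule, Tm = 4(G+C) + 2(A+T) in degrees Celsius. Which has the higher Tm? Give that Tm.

Primer A: A+T=4, G+C=7 → Tm = 2(4)+4(7) = 36°C
Primer B: A+T=9, G+C=7 → Tm = 2(9)+4(7) = 46°C
36°C vs 46°C → primer B is higher.

Primer B, 46°C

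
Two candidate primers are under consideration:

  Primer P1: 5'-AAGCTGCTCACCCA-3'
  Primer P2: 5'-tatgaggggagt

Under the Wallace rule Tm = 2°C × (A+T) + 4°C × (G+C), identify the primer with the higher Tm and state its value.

Primer P1: A+T=6, G+C=8 → Tm = 2(6)+4(8) = 44°C
Primer P2: A+T=6, G+C=6 → Tm = 2(6)+4(6) = 36°C
44°C vs 36°C → primer P1 is higher.

Primer P1, 44°C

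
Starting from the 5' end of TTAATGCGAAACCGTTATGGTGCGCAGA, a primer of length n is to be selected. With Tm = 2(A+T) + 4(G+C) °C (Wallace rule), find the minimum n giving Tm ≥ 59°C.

First 21 bases: TTAATGCGAAACCGTTATGGT → Tm = 58°C (< 59°C)
First 22 bases: TTAATGCGAAACCGTTATGGTG → Tm = 62°C (≥ 59°C)
Each additional base adds 2°C (A/T) or 4°C (G/C), so Tm is non-decreasing in n; n = 22 is the first length to reach 59°C.

n = 22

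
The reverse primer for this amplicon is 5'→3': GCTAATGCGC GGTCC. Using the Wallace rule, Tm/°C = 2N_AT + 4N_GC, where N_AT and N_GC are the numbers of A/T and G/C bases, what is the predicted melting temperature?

Base counts: A=2, G=5, C=5, T=3
A+T = 5, G+C = 10
Tm = 2(5) + 4(10) = 10 + 40 = 50°C

50°C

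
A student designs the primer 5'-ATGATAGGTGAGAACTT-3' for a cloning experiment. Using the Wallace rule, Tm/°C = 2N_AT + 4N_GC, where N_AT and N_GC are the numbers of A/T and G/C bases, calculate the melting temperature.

46°C

T=5, A=6, C=1, G=5
A+T = 11, G+C = 6
Tm = 2×11 + 4×6 = 46°C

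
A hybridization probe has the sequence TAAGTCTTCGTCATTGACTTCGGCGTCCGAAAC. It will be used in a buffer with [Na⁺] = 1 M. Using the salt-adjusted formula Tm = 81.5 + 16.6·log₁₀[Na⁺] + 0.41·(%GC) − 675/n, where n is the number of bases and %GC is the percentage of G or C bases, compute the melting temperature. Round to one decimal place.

80.9°C

Length n = 33. A=7, T=10, C=9, G=7
G+C = 16, so %GC = 16/33 × 100 = 48.485%
Salt term: 16.6 × (0) = 0
GC term: 0.41 × 48.485 = 19.879; length term: −675/33 = −20.455
Tm = 81.5 + (0) + 19.879 − 20.455 = 80.924 → 80.9°C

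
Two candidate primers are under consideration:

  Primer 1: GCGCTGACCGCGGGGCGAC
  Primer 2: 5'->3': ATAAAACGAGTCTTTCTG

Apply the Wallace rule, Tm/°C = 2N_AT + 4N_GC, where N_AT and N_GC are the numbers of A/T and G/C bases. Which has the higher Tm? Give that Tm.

Primer 1: A+T=3, G+C=16 → Tm = 2(3)+4(16) = 70°C
Primer 2: A+T=12, G+C=6 → Tm = 2(12)+4(6) = 48°C
70°C vs 48°C → primer 1 is higher.

Primer 1, 70°C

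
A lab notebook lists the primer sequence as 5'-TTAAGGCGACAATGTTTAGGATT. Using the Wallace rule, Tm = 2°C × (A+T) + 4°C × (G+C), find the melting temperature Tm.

62°C

Counting bases: T=8, C=2, A=7, G=6
So N_AT = 15 and N_GC = 8.
Tm = 4·8 + 2·15 = 32 + 30 = 62°C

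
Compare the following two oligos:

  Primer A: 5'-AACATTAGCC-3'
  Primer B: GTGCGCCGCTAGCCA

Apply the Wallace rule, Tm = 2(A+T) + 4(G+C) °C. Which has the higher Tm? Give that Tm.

Primer B, 52°C

Primer A: A+T=6, G+C=4 → Tm = 2(6)+4(4) = 28°C
Primer B: A+T=4, G+C=11 → Tm = 2(4)+4(11) = 52°C
28°C vs 52°C → primer B is higher.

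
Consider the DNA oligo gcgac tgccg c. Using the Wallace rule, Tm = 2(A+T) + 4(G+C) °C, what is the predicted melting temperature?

Counting bases: T=1, A=1, G=4, C=5
So N_AT = 2 and N_GC = 9.
Tm = 2(2) + 4(9) = 4 + 36 = 40°C

40°C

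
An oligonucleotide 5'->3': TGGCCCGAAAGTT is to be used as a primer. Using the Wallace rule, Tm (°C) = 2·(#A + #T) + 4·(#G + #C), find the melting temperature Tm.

40°C

Base counts: A=3, C=3, T=3, G=4
A+T = 6, G+C = 7
Tm = 2×6 + 4×7 = 40°C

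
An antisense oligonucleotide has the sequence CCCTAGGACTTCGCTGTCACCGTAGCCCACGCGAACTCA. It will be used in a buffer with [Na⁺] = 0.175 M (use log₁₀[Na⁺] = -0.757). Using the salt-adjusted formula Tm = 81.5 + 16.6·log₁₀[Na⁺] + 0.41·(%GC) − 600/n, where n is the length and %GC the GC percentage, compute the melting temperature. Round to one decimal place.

Length n = 39. Counting bases: C=16, G=8, T=7, A=8
G+C = 24, so %GC = 24/39 × 100 = 61.538%
Salt term: 16.6 × (-0.757) = -12.566
GC term: 0.41 × 61.538 = 25.231; length term: −600/39 = −15.385
Tm = 81.5 + (-12.566) + 25.231 − 15.385 = 78.78 → 78.8°C

78.8°C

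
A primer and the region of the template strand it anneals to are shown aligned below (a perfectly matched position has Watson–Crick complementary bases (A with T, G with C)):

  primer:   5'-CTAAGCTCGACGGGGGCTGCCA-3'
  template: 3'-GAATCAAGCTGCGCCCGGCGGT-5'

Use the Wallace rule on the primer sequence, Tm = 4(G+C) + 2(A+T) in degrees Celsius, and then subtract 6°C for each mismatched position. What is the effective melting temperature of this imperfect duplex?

Primer base counts: A=4, T=3, G=8, C=7 → A+T=7, G+C=15
Perfect-match Tm = 2(7) + 4(15) = 14 + 60 = 74°C
Mismatches (positions where the bases are not complementary): 4 (at positions 3, 6, 13, 18)
Effective Tm = 74 − 4×6 = 74 − 24 = 50°C

50°C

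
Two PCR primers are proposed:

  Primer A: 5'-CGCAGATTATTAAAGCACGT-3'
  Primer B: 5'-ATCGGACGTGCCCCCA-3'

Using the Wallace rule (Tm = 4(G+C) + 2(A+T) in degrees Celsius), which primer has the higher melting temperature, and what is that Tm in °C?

Primer A: A+T=12, G+C=8 → Tm = 2(12)+4(8) = 56°C
Primer B: A+T=5, G+C=11 → Tm = 2(5)+4(11) = 54°C
56°C vs 54°C → primer A is higher.

Primer A, 56°C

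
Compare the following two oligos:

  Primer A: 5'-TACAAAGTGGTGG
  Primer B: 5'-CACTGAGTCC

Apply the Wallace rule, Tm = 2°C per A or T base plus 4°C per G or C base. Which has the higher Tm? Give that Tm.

Primer A: A+T=7, G+C=6 → Tm = 2(7)+4(6) = 38°C
Primer B: A+T=4, G+C=6 → Tm = 2(4)+4(6) = 32°C
38°C vs 32°C → primer A is higher.

Primer A, 38°C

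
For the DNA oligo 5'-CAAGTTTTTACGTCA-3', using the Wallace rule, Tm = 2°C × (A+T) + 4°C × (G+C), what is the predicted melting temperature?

40°C

Counting bases: T=6, G=2, A=4, C=3
A+T = 10, G+C = 5
Tm = 4·5 + 2·10 = 20 + 20 = 40°C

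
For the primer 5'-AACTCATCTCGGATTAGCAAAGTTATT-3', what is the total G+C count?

Scanning the sequence gives A=9, T=9, G=4, C=5.
G+C = 4 + 5 = 9

9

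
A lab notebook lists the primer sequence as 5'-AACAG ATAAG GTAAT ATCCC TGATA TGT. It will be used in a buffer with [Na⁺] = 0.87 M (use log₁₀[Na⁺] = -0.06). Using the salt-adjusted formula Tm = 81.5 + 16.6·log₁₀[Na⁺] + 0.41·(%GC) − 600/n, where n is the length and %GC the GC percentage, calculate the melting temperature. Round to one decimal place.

72.3°C

Length n = 28. Scanning the sequence gives T=8, G=5, C=4, A=11.
G+C = 9, so %GC = 9/28 × 100 = 32.143%
Salt term: 16.6 × (-0.06) = -0.996
GC term: 0.41 × 32.143 = 13.179; length term: −600/28 = −21.429
Tm = 81.5 + (-0.996) + 13.179 − 21.429 = 72.254 → 72.3°C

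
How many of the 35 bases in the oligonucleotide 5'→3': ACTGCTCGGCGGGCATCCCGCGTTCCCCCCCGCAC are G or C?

Counting bases: A=3, C=18, G=9, T=5
Total G or C: 9 + 18 = 27

27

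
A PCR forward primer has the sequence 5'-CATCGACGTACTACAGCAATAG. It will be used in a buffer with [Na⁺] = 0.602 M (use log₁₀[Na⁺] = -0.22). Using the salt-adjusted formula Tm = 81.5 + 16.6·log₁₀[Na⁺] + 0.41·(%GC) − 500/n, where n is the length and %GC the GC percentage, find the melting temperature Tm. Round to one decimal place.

73.8°C

Length n = 22. A=8, T=4, C=6, G=4
G+C = 10, so %GC = 10/22 × 100 = 45.455%
Salt term: 16.6 × (-0.22) = -3.652
GC term: 0.41 × 45.455 = 18.637; length term: −500/22 = −22.727
Tm = 81.5 + (-3.652) + 18.637 − 22.727 = 73.758 → 73.8°C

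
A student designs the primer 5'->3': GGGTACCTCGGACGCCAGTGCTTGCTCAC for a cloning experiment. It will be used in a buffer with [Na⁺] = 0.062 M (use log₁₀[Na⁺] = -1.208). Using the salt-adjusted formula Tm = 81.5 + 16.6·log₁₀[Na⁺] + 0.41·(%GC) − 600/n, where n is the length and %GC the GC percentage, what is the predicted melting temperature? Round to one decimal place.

67.6°C

Length n = 29. Counting bases: T=6, G=9, A=4, C=10
G+C = 19, so %GC = 19/29 × 100 = 65.517%
Salt term: 16.6 × (-1.208) = -20.053
GC term: 0.41 × 65.517 = 26.862; length term: −600/29 = −20.69
Tm = 81.5 + (-20.053) + 26.862 − 20.69 = 67.619 → 67.6°C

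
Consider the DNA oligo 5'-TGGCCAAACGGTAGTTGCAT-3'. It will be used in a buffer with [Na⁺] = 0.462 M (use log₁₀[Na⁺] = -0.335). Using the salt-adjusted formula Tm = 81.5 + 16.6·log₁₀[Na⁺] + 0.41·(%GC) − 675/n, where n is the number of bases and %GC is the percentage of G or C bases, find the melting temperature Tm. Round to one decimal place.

Length n = 20. Scanning the sequence gives G=6, T=5, A=5, C=4.
G+C = 10, so %GC = 10/20 × 100 = 50%
Salt term: 16.6 × (-0.335) = -5.561
GC term: 0.41 × 50 = 20.5; length term: −675/20 = −33.75
Tm = 81.5 + (-5.561) + 20.5 − 33.75 = 62.689 → 62.7°C

62.7°C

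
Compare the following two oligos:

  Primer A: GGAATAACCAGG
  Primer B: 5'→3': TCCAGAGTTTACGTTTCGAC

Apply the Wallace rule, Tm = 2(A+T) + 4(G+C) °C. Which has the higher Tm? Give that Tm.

Primer B, 58°C

Primer A: A+T=6, G+C=6 → Tm = 2(6)+4(6) = 36°C
Primer B: A+T=11, G+C=9 → Tm = 2(11)+4(9) = 58°C
36°C vs 58°C → primer B is higher.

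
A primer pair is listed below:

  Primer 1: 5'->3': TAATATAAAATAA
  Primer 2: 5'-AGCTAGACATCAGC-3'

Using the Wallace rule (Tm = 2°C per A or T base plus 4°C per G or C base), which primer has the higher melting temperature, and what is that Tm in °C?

Primer 1: A+T=13, G+C=0 → Tm = 2(13)+4(0) = 26°C
Primer 2: A+T=7, G+C=7 → Tm = 2(7)+4(7) = 42°C
26°C vs 42°C → primer 2 is higher.

Primer 2, 42°C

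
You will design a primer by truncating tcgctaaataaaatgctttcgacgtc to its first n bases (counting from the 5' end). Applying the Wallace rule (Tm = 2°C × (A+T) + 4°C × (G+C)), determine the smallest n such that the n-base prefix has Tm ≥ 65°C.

n = 24

First 23 bases: TCGCTAAATAAAATGCTTTCGAC → Tm = 62°C (< 65°C)
First 24 bases: TCGCTAAATAAAATGCTTTCGACG → Tm = 66°C (≥ 65°C)
Each additional base adds 2°C (A/T) or 4°C (G/C), so Tm is non-decreasing in n; n = 24 is the first length to reach 65°C.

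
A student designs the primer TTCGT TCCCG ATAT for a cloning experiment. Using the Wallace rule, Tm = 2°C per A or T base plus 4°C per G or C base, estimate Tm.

Scanning the sequence gives T=6, G=2, C=4, A=2.
A+T = 8, G+C = 6
Tm = 2(8) + 4(6) = 16 + 24 = 40°C

40°C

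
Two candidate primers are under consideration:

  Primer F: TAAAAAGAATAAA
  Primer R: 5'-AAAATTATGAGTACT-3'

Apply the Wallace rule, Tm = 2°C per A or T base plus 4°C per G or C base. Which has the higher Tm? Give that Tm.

Primer F: A+T=12, G+C=1 → Tm = 2(12)+4(1) = 28°C
Primer R: A+T=12, G+C=3 → Tm = 2(12)+4(3) = 36°C
28°C vs 36°C → primer R is higher.

Primer R, 36°C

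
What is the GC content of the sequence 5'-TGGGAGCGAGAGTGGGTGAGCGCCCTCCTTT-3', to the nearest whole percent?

65%

Base counts: C=7, G=13, T=7, A=4
G+C = 13 + 7 = 20 out of 31 bases
%GC = 20/31 × 100 = 64.52% ≈ 65%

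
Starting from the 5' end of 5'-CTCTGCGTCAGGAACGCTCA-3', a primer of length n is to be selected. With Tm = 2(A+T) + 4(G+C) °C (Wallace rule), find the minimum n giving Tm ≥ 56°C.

First 16 bases: CTCTGCGTCAGGAACG → Tm = 52°C (< 56°C)
First 17 bases: CTCTGCGTCAGGAACGC → Tm = 56°C (≥ 56°C)
Each additional base adds 2°C (A/T) or 4°C (G/C), so Tm is non-decreasing in n; n = 17 is the first length to reach 56°C.

n = 17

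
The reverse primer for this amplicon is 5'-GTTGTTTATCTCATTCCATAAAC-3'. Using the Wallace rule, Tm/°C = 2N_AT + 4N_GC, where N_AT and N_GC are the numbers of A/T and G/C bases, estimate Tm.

Base counts: C=5, G=2, A=6, T=10
So N_AT = 16 and N_GC = 7.
Tm = 2×16 + 4×7 = 60°C

60°C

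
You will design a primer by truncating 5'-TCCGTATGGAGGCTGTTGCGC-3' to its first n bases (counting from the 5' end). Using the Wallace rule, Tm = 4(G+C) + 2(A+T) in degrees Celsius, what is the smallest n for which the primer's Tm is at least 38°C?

n = 12

First 11 bases: TCCGTATGGAG → Tm = 34°C (< 38°C)
First 12 bases: TCCGTATGGAGG → Tm = 38°C (≥ 38°C)
Since every base adds ≥2°C, Tm only increases with n, so the threshold is first crossed at n = 12.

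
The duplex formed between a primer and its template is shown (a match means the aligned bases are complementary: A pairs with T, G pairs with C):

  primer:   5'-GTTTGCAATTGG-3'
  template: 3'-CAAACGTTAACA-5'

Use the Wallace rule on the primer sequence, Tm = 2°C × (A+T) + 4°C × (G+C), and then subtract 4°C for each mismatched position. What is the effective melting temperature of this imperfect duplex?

30°C

Primer base counts: A=2, T=5, G=4, C=1 → A+T=7, G+C=5
Perfect-match Tm = 2(7) + 4(5) = 14 + 20 = 34°C
Mismatches (positions where the bases are not complementary): 1 (at position 12)
Effective Tm = 34 − 1×4 = 34 − 4 = 30°C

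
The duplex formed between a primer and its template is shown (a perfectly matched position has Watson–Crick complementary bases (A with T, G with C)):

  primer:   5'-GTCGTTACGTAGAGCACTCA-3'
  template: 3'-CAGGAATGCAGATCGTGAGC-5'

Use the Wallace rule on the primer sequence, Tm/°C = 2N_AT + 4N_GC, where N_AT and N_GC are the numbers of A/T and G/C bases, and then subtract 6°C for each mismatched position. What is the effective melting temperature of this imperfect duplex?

Primer base counts: A=5, T=5, G=5, C=5 → A+T=10, G+C=10
Perfect-match Tm = 2(10) + 4(10) = 20 + 40 = 60°C
Mismatches (positions where the bases are not complementary): 4 (at positions 4, 11, 12, 20)
Effective Tm = 60 − 4×6 = 60 − 24 = 36°C

36°C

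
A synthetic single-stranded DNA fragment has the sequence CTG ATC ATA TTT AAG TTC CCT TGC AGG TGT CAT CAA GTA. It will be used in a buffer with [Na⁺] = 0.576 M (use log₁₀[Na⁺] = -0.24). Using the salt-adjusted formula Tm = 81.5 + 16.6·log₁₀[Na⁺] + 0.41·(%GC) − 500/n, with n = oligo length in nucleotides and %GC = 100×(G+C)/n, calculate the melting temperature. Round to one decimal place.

80.5°C

Length n = 39. Scanning the sequence gives A=10, T=14, C=8, G=7.
G+C = 15, so %GC = 15/39 × 100 = 38.462%
Salt term: 16.6 × (-0.24) = -3.984
GC term: 0.41 × 38.462 = 15.769; length term: −500/39 = −12.821
Tm = 81.5 + (-3.984) + 15.769 − 12.821 = 80.464 → 80.5°C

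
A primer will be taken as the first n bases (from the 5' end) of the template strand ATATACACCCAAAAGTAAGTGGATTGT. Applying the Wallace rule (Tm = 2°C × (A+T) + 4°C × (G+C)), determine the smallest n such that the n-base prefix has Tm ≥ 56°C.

First 20 bases: ATATACACCCAAAAGTAAGT → Tm = 52°C (< 56°C)
First 21 bases: ATATACACCCAAAAGTAAGTG → Tm = 56°C (≥ 56°C)
Since every base adds ≥2°C, Tm only increases with n, so the threshold is first crossed at n = 21.

n = 21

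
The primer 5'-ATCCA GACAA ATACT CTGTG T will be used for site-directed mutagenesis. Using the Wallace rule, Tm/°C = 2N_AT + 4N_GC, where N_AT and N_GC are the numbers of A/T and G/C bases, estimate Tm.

Scanning the sequence gives A=7, C=5, G=3, T=6.
AT pairs contribute 13, GC pairs contribute 8.
Tm = 2×13 + 4×8 = 58°C

58°C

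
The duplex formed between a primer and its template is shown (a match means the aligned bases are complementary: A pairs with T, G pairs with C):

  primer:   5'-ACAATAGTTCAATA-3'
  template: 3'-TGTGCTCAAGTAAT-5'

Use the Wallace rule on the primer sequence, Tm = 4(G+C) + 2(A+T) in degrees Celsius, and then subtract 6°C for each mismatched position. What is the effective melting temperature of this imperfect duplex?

Primer base counts: A=7, T=4, G=1, C=2 → A+T=11, G+C=3
Perfect-match Tm = 2(11) + 4(3) = 22 + 12 = 34°C
Mismatches (positions where the bases are not complementary): 3 (at positions 4, 5, 12)
Effective Tm = 34 − 3×6 = 34 − 18 = 16°C

16°C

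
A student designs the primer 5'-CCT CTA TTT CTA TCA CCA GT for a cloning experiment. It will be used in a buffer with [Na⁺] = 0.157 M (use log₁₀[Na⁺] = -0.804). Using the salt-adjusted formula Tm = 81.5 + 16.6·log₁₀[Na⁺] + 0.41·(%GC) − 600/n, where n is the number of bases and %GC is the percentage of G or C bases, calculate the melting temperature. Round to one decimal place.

Length n = 20. A=4, T=8, C=7, G=1
G+C = 8, so %GC = 8/20 × 100 = 40%
Salt term: 16.6 × (-0.804) = -13.346
GC term: 0.41 × 40 = 16.4; length term: −600/20 = −30
Tm = 81.5 + (-13.346) + 16.4 − 30 = 54.554 → 54.6°C

54.6°C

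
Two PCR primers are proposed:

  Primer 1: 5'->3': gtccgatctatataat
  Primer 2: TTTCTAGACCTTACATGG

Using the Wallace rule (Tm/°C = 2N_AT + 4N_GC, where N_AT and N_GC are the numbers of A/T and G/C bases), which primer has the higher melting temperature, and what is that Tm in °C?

Primer 1: A+T=11, G+C=5 → Tm = 2(11)+4(5) = 42°C
Primer 2: A+T=11, G+C=7 → Tm = 2(11)+4(7) = 50°C
42°C vs 50°C → primer 2 is higher.

Primer 2, 50°C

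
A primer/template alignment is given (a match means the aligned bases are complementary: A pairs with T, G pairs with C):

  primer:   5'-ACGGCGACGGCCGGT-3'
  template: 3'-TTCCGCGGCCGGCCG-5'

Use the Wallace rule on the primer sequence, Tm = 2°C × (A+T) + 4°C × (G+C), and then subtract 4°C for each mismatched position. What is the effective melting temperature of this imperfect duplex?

Primer base counts: A=2, T=1, G=7, C=5 → A+T=3, G+C=12
Perfect-match Tm = 2(3) + 4(12) = 6 + 48 = 54°C
Mismatches (positions where the bases are not complementary): 3 (at positions 2, 7, 15)
Effective Tm = 54 − 3×4 = 54 − 12 = 42°C

42°C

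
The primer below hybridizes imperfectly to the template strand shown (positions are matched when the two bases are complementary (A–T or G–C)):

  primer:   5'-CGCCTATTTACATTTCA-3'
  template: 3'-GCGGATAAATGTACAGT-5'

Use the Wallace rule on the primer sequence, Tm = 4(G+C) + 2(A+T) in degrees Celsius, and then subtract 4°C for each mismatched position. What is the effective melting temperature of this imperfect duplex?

42°C

Primer base counts: A=4, T=7, G=1, C=5 → A+T=11, G+C=6
Perfect-match Tm = 2(11) + 4(6) = 22 + 24 = 46°C
Mismatches (positions where the bases are not complementary): 1 (at position 14)
Effective Tm = 46 − 1×4 = 46 − 4 = 42°C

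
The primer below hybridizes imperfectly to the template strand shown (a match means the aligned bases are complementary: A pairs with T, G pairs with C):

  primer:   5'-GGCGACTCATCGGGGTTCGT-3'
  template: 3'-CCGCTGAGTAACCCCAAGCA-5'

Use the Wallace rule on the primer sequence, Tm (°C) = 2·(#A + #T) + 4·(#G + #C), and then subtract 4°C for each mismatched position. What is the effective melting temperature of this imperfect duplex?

Primer base counts: A=2, T=5, G=8, C=5 → A+T=7, G+C=13
Perfect-match Tm = 2(7) + 4(13) = 14 + 52 = 66°C
Mismatches (positions where the bases are not complementary): 1 (at position 11)
Effective Tm = 66 − 1×4 = 66 − 4 = 62°C

62°C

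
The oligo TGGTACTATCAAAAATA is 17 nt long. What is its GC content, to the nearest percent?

24%

Scanning the sequence gives A=8, T=5, G=2, C=2.
G+C = 2 + 2 = 4 out of 17 bases
%GC = 4/17 × 100 = 23.53% ≈ 24%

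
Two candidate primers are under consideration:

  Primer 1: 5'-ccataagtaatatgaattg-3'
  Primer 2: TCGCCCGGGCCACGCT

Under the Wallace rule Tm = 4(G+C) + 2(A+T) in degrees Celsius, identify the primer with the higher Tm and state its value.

Primer 2, 58°C

Primer 1: A+T=14, G+C=5 → Tm = 2(14)+4(5) = 48°C
Primer 2: A+T=3, G+C=13 → Tm = 2(3)+4(13) = 58°C
48°C vs 58°C → primer 2 is higher.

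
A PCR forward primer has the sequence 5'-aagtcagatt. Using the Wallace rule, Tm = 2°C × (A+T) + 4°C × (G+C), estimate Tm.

Counting bases: G=2, A=4, C=1, T=3
So N_AT = 7 and N_GC = 3.
Tm = 2×7 + 4×3 = 26°C

26°C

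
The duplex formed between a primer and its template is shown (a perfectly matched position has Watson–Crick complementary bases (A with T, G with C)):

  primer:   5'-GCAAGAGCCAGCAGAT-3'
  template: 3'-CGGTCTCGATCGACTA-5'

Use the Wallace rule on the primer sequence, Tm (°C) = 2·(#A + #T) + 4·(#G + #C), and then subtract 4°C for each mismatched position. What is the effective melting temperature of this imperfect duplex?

Primer base counts: A=6, T=1, G=5, C=4 → A+T=7, G+C=9
Perfect-match Tm = 2(7) + 4(9) = 14 + 36 = 50°C
Mismatches (positions where the bases are not complementary): 3 (at positions 3, 9, 13)
Effective Tm = 50 − 3×4 = 50 − 12 = 38°C

38°C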